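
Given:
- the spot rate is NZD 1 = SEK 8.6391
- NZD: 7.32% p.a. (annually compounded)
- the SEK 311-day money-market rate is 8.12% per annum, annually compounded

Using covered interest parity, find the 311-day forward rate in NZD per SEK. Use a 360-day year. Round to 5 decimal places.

0.11501

T = 311/360 years.
SEK growth factor: (1 + 0.0812)^(311/360) = 1.0697716.
NZD accumulates by (1 + 0.0732)^(311/360) = 1.062930.
So F = 8.6391 × 1.0697716 / 1.062930 = 8.694706 (SEK/NZD).
Quoted the other way: 1/8.694706 = 0.11501 NZD per SEK.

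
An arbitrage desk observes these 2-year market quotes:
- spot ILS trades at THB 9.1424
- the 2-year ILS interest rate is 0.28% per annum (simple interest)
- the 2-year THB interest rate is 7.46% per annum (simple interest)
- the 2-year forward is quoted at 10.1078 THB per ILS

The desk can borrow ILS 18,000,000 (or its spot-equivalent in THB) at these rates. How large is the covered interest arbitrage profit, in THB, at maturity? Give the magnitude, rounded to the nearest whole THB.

THB 6,156,763

T = 2 years.
Route A — deposit ILS, sell forward: 18,000,000 × 1.005600 × 10.1078 = THB 182,959,266.24.
Route B — convert at spot, deposit THB: 18,000,000 × 9.1424 × 1.149200 = THB 189,116,029.44.
The quoted forward undervalues ILS, so borrow ILS, convert to THB at spot, deposit the THB at 7.46%, and buy ILS forward at 10.1078 to cover the loan.
The gap between the two covered legs is THB 6,156,763.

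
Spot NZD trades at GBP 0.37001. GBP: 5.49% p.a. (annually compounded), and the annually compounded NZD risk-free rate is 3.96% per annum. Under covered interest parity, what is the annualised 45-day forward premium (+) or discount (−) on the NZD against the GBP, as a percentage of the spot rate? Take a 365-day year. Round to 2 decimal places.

+1.46%

T = 45/365 years.
CIP forward (GBP per NZD) = 0.37001 × 1.006611/1.0047995 = 0.37067707.
Annualised premium = (F − S)/S × (1/T) = (0.37067707 − 0.37001)/0.37001 ÷ (45/365) = 1.46%.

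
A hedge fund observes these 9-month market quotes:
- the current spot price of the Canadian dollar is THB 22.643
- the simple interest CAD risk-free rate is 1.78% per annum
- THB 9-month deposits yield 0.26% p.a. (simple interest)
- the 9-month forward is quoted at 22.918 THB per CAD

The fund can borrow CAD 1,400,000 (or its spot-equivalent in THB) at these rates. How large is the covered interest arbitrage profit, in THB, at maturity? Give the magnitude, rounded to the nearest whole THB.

T = 9/12 years.
Route A — deposit CAD, sell forward: 1,400,000 × 1.013350 × 22.918 = THB 32,513,537.42.
Route B — convert at spot, deposit THB: 1,400,000 × 22.643 × 1.001950 = THB 31,762,015.39.
The quoted forward overvalues CAD, so borrow THB, buy CAD at spot, deposit the CAD at 1.78%, and sell the proceeds forward at 22.918.
Profit = 32,513,537.42 − 31,762,015.39 = THB 751,522.

THB 751,522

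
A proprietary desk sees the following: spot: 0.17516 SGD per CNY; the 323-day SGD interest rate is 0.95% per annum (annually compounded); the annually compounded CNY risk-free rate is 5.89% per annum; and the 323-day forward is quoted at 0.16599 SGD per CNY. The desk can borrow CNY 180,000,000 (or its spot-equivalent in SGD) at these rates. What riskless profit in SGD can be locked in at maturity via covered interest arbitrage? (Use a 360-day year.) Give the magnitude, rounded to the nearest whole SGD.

SGD 344,932

T = 323/360 years.
Route A — deposit CNY, sell forward: 180,000,000 × 1.0526897929 × 0.16599 = SGD 31,452,476.17.
Route B — convert at spot, deposit SGD: 180,000,000 × 0.17516 × 1.0085194644 = SGD 31,797,408.49.
The quoted forward undervalues CNY, so borrow CNY, convert to SGD at spot, deposit the SGD at 0.95%, and buy CNY forward at 0.16599 to cover the loan.
The gap between the two covered legs is SGD 344,932.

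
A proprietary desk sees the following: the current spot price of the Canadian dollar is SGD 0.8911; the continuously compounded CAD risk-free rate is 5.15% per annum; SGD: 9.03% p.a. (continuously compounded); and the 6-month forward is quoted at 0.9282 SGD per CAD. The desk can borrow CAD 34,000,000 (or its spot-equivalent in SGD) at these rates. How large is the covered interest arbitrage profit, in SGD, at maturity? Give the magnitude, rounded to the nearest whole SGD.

T = 6/12 years.
Route A — deposit CAD, sell forward: 34,000,000 × 1.0260843953 × 0.9282 = SGD 32,381,992.21.
Route B — convert at spot, deposit SGD: 34,000,000 × 0.8911 × 1.0461847759 = SGD 31,696,678.63.
The quoted forward overvalues CAD, so borrow SGD, buy CAD at spot, deposit the CAD at 5.15%, and sell the proceeds forward at 0.9282.
Profit = 32,381,992.21 − 31,696,678.63 = SGD 685,314.

SGD 685,314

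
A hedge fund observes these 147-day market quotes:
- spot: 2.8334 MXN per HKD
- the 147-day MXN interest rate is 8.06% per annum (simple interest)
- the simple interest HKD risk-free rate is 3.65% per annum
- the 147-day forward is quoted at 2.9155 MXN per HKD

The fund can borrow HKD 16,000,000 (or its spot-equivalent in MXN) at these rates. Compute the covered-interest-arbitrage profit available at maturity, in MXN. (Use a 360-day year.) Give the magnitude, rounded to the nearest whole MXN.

MXN 516,819

T = 147/360 years.
Invest the HKD and cover forward: 16,000,000 × 1.0149041667 × 2.9155 = MXN 47,343,249.57.
Convert at spot and invest in MXN: 16,000,000 × 2.8334 × 1.0329116667 = MXN 46,826,430.66.
The quoted forward overvalues HKD, so borrow MXN, buy HKD at spot, deposit the HKD at 3.65%, and sell the proceeds forward at 2.9155.
Arbitrage profit = |47,343,249.57 − 46,826,430.66| = MXN 516,819.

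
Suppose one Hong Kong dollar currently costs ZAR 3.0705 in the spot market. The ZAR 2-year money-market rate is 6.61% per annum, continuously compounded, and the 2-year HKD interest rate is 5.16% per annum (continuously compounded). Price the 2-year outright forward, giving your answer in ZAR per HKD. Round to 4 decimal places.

3.1608

T = 2 years.
ZAR growth factor: e^(0.0661×2) = 1.1413366.
HKD growth factor: e^(0.0516×2) = 1.1087131.
CIP: F = S · (grow ZAR)/(grow HKD) = 3.0705 × 1.1413366/1.1087131 = 3.160848 ZAR per HKD.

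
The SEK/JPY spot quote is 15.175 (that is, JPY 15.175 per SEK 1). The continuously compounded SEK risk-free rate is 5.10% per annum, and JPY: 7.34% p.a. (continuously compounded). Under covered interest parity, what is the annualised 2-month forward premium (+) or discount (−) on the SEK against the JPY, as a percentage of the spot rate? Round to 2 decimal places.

T = 2/12 years.
F = S · g_JPY/g_SEK = 15.175 × 1.0123085/1.0085362 = 15.231760.
(F − S)/S ÷ T = (15.231760 − 15.175)/15.175/(2/12) = 0.022442 → 2.24%.

+2.24%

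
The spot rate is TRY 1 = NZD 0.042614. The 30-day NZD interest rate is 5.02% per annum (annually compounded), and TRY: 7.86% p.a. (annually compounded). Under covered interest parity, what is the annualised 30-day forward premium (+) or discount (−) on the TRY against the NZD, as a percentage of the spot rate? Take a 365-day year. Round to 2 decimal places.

-2.67%

T = 30/365 years.
No-arbitrage forward: 0.042614 × 1.0040339 / 1.0062383 = 0.042520644 NZD/TRY.
Annualised premium = (F − S)/S × (1/T) = (0.042520644 − 0.042614)/0.042614 ÷ (30/365) = -2.67%.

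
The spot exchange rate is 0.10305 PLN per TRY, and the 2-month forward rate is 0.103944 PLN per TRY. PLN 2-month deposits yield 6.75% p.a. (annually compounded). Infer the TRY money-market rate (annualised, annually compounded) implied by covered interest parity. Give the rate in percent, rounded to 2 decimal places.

T = 2/12 years.
F/S = 0.103944/0.10305 = 1.0086754 = (growth of PLN) / (growth of TRY).
PLN growth factor: (1 + 0.0675)^(2/12) = 1.0109461.
Hence g_TRY = 1.0022512.
Annualise: 1.0022512^(12/2) − 1 = 0.013583 = 1.36%.

1.36%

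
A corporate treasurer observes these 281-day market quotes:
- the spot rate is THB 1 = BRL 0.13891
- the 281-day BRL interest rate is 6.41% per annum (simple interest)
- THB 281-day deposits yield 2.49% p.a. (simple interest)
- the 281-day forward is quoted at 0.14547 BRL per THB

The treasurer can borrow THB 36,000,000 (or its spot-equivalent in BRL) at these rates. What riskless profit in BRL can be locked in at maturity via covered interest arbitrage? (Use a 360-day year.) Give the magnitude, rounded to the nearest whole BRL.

T = 281/360 years.
Route A — deposit THB, sell forward: 36,000,000 × 1.019435833 × 0.14547 = BRL 5,338,703.90.
Route B — convert at spot, deposit BRL: 36,000,000 × 0.13891 × 1.050033611 = BRL 5,250,966.08.
The quoted forward overvalues THB, so borrow BRL, buy THB at spot, deposit the THB at 2.49%, and sell the proceeds forward at 0.14547.
Profit = 5,338,703.90 − 5,250,966.08 = BRL 87,738.

BRL 87,738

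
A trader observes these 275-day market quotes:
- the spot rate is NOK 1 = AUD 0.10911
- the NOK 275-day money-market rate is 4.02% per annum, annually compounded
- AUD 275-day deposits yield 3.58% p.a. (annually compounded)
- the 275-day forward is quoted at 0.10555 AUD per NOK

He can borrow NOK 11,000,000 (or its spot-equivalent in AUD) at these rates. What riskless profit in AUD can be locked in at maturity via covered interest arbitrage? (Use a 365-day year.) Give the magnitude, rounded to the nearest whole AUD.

AUD 36,398

T = 275/365 years.
Invest the NOK and cover forward: 11,000,000 × 1.030140013 × 0.10555 = AUD 1,196,044.06.
Convert at spot and invest in AUD: 11,000,000 × 0.10911 × 1.02685529 = AUD 1,232,441.99.
The quoted forward undervalues NOK, so borrow NOK, convert to AUD at spot, deposit the AUD at 3.58%, and buy NOK forward at 0.10555 to cover the loan.
Arbitrage profit = |1,196,044.06 − 1,232,441.99| = AUD 36,398.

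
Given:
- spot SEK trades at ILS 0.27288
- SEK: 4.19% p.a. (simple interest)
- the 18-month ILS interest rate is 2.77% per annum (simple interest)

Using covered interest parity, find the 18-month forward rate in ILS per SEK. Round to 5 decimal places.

0.26741

T = 18/12 years.
Growth of 1 ILS over T: 1 + 0.0277×18/12 = 1.041550.
SEK growth factor: 1 + 0.0419×18/12 = 1.062850.
So F = 0.27288 × 1.041550 / 1.062850 = 0.2674114 (ILS/SEK).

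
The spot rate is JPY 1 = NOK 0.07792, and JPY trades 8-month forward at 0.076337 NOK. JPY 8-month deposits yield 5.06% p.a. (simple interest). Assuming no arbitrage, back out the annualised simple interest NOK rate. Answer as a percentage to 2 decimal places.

1.91%

T = 8/12 years.
F/S = 0.076337/0.07792 = 0.9796843 = (growth of NOK) / (growth of JPY).
The JPY side grows by 1 + 0.0506×8/12 = 1.0337333.
That pins the NOK growth at 1.0127323.
r = (1.0127323 − 1)/(8/12) = 0.019098 → 1.91%.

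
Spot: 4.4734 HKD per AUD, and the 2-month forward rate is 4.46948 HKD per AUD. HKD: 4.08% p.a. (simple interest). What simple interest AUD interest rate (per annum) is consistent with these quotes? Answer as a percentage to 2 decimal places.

T = 2/12 years.
F/S = 4.46948/4.4734 = 0.9991237 = (growth of HKD) / (growth of AUD).
The HKD side grows by 1 + 0.0408×2/12 = 1.006800.
So the AUD growth factor = 1.007683.
r = (1.007683 − 1)/(2/12) = 0.046098 → 4.61%.

4.61%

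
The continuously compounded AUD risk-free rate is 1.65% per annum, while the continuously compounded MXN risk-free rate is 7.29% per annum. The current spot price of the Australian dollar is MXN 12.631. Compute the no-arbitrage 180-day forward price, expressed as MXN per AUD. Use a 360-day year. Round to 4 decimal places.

T = 180/360 years.
MXN accumulates by e^(0.0729×180/360) = 1.03712245.
Growth of 1 AUD over T: e^(0.0165×180/360) = 1.00828413.
Forward (MXN per AUD) = 12.631 × 1.03712245 / 1.00828413 = 12.992264.

12.9923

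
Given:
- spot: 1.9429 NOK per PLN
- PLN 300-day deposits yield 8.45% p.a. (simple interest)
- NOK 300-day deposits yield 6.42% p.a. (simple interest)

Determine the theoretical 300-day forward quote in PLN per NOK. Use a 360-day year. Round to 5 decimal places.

T = 300/360 years.
NOK accumulates by 1 + 0.0642×300/360 = 1.053500.
PLN growth factor: 1 + 0.0845×300/360 = 1.0704167.
CIP: F = S · (grow NOK)/(grow PLN) = 1.9429 × 1.053500/1.0704167 = 1.912195 NOK per PLN.
Invert for PLN per NOK: 1 / 1.912195 = 0.52296.

0.52296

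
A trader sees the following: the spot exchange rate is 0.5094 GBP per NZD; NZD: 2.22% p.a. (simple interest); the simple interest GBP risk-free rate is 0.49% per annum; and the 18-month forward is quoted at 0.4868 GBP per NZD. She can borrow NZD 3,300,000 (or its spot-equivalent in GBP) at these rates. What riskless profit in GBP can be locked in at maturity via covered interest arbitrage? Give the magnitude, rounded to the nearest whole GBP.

T = 18/12 years.
Invest the NZD and cover forward: 3,300,000 × 1.033300 × 0.4868 = GBP 1,659,934.45.
Convert at spot and invest in GBP: 3,300,000 × 0.5094 × 1.007350 = GBP 1,693,375.50.
The quoted forward undervalues NZD, so borrow NZD, convert to GBP at spot, deposit the GBP at 0.49%, and buy NZD forward at 0.4868 to cover the loan.
The gap between the two covered legs is GBP 33,441.

GBP 33,441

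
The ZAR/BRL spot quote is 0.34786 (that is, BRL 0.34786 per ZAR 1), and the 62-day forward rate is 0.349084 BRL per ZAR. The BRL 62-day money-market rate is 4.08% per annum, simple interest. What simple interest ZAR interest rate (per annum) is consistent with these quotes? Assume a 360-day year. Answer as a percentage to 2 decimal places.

T = 62/360 years.
By CIP, F/S equals the BRL-to-ZAR growth ratio: 0.349084/0.34786 = 1.0035187.
BRL growth factor: 1 + 0.0408×62/360 = 1.0070267.
So the ZAR growth factor = 1.0034957.
r = (1.0034957 − 1)/(62/360) = 0.020298 → 2.03%.

2.03%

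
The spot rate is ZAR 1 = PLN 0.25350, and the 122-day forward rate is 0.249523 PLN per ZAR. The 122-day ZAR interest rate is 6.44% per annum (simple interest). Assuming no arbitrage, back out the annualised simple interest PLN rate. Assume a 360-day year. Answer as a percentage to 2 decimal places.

1.71%

T = 122/360 years.
F/S = 0.249523/0.2535 = 0.9843116 = (growth of PLN) / (growth of ZAR).
ZAR growth factor: 1 + 0.0644×122/360 = 1.0218244.
So the PLN growth factor = 1.0057936.
r = (1.0057936 − 1)/(122/360) = 0.017096 → 1.71%.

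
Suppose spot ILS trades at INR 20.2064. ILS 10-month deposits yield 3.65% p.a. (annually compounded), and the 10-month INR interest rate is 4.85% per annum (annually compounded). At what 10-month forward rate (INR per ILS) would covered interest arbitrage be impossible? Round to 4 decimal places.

20.4012

T = 10/12 years.
Growth of 1 INR over T: (1 + 0.0485)^(10/12) = 1.04025632.
Growth of 1 ILS over T: (1 + 0.0365)^(10/12) = 1.03032544.
So F = 20.2064 × 1.04025632 / 1.03032544 = 20.401161 (INR/ILS).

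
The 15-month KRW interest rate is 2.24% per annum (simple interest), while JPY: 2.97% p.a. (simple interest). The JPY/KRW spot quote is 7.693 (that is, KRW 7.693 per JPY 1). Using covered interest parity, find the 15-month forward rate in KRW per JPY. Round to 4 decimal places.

T = 15/12 years.
KRW accumulates by 1 + 0.0224×15/12 = 1.028000.
Growth of 1 JPY over T: 1 + 0.0297×15/12 = 1.037125.
Forward (KRW per JPY) = 7.693 × 1.028000 / 1.037125 = 7.625314.

7.6253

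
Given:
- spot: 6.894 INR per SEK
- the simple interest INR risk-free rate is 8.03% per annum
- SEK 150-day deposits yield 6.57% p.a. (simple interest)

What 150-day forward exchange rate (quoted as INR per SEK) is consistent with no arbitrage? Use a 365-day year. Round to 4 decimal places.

6.9343

T = 150/365 years.
INR accumulates by 1 + 0.0803×150/365 = 1.033000.
Growth of 1 SEK over T: 1 + 0.0657×150/365 = 1.027000.
So F = 6.894 × 1.033000 / 1.027000 = 6.934277 (INR/SEK).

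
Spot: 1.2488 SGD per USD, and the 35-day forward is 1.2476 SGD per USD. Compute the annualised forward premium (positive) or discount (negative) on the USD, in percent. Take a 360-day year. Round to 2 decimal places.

-0.99%

T = 35/360 years.
Period premium: (1.2476 − 1.2488)/1.2488 = -0.0009609.
Per annum: -0.0009609 / (35/360) = -0.009884 = -0.99%.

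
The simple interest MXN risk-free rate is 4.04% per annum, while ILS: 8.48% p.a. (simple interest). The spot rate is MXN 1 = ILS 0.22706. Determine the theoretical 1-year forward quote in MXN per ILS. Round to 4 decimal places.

4.2239

T = 1 year.
Growth of 1 ILS over T: 1 + 0.0848×1 = 1.084800.
MXN accumulates by 1 + 0.0404×1 = 1.040400.
So F = 0.22706 × 1.084800 / 1.040400 = 0.2367500 (ILS/MXN).
Quoted the other way: 1/0.2367500 = 4.2239 MXN per ILS.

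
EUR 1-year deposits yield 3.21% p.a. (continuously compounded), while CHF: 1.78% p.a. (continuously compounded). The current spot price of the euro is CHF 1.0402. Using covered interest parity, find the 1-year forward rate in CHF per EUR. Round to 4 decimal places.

T = 1 year.
CHF growth factor: e^(0.0178×1) = 1.0179594.
EUR accumulates by e^(0.0321×1) = 1.0326208.
Forward (CHF per EUR) = 1.0402 × 1.0179594 / 1.0326208 = 1.025431.

1.0254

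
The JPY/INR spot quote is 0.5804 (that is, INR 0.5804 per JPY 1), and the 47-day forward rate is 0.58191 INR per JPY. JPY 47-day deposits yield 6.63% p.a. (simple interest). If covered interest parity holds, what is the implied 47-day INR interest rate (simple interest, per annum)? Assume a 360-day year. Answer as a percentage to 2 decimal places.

T = 47/360 years.
F/S = 0.58191/0.5804 = 1.0026017 = (growth of INR) / (growth of JPY).
The JPY side grows by 1 + 0.0663×47/360 = 1.0086558.
So the INR growth factor = 1.011280.
r = (1.011280 − 1)/(47/360) = 0.086400 → 8.64%.

8.64%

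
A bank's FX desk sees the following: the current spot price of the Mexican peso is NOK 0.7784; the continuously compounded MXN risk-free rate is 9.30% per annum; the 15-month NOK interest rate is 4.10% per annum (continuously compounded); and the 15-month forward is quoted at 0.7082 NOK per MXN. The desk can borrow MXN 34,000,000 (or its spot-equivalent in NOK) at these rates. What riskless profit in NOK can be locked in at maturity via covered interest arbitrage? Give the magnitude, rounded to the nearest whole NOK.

T = 15/12 years.
Route A — deposit MXN, sell forward: 34,000,000 × 1.1232766562 × 0.7082 = NOK 27,047,153.95.
Route B — convert at spot, deposit NOK: 34,000,000 × 0.7784 × 1.0525860069 = NOK 27,857,320.22.
The quoted forward undervalues MXN, so borrow MXN, convert to NOK at spot, deposit the NOK at 4.10%, and buy MXN forward at 0.7082 to cover the loan.
The gap between the two covered legs is NOK 810,166.

NOK 810,166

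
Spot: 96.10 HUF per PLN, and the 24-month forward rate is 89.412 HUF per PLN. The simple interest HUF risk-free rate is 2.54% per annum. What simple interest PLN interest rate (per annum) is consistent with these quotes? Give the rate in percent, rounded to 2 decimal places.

6.47%

T = 2 years.
By CIP, F/S equals the HUF-to-PLN growth ratio: 89.412/96.1 = 0.9304058.
The HUF side grows by 1 + 0.0254×2 = 1.050800.
Hence g_PLN = 1.1293997.
r = (1.1293997 − 1)/2 = 0.064700 → 6.47%.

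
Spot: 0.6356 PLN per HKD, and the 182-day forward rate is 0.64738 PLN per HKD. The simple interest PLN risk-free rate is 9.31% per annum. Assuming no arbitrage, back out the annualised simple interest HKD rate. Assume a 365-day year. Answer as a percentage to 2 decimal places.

T = 182/365 years.
By CIP, F/S equals the PLN-to-HKD growth ratio: 0.64738/0.6356 = 1.0185337.
The PLN side grows by 1 + 0.0931×182/365 = 1.0464225.
That pins the HKD growth at 1.0273813.
(1.0273813 − 1)/T = 0.054913, i.e. 5.49%.

5.49%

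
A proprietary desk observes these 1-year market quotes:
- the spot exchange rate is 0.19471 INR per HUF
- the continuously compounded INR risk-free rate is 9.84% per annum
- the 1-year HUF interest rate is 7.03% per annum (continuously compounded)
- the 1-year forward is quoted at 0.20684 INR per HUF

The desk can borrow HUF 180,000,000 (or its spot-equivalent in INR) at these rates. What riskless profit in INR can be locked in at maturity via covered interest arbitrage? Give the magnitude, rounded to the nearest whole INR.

INR 1,270,863

T = 1 year.
Route A — deposit HUF, sell forward: 180,000,000 × 1.072829982 × 0.20684 = INR 39,942,747.63.
Route B — convert at spot, deposit INR: 180,000,000 × 0.19471 × 1.1034040585 = INR 38,671,884.76.
The quoted forward overvalues HUF, so borrow INR, buy HUF at spot, deposit the HUF at 7.03%, and sell the proceeds forward at 0.20684.
Profit = 39,942,747.63 − 38,671,884.76 = INR 1,270,863.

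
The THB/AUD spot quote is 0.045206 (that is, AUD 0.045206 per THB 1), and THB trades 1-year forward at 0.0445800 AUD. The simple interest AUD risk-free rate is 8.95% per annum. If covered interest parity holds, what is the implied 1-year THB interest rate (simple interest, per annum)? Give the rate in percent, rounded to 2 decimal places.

10.48%

T = 1 year.
CIP gives F = S · g_AUD/g_THB, so g_AUD/g_THB = 0.04458/0.045206 = 0.9861523.
AUD growth factor: 1 + 0.0895×1 = 1.089500.
Hence g_THB = 1.1047989.
(1.1047989 − 1)/T = 0.104799, i.e. 10.48%.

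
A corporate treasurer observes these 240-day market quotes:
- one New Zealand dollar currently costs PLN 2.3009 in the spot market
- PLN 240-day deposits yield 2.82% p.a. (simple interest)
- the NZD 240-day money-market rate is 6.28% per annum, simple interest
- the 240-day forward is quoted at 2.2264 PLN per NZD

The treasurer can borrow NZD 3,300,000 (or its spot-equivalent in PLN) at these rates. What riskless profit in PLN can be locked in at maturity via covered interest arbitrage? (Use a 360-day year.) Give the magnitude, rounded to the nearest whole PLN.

T = 240/360 years.
Invest the NZD and cover forward: 3,300,000 × 1.041866667 × 2.2264 = PLN 7,654,719.43.
Convert at spot and invest in PLN: 3,300,000 × 2.3009 × 1.018800 = PLN 7,735,717.84.
The quoted forward undervalues NZD, so borrow NZD, convert to PLN at spot, deposit the PLN at 2.82%, and buy NZD forward at 2.2264 to cover the loan.
Arbitrage profit = |7,654,719.43 − 7,735,717.84| = PLN 80,998.

PLN 80,998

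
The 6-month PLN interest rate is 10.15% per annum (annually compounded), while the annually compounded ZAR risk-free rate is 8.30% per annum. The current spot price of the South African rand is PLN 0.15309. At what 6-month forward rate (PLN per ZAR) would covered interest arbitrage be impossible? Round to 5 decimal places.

T = 6/12 years.
Growth of 1 PLN over T: (1 + 0.1015)^(6/12) = 1.0495237.
ZAR growth factor: (1 + 0.0830)^(6/12) = 1.0406729.
CIP: F = S · (grow PLN)/(grow ZAR) = 0.15309 × 1.0495237/1.0406729 = 0.1543920 PLN per ZAR.

0.15439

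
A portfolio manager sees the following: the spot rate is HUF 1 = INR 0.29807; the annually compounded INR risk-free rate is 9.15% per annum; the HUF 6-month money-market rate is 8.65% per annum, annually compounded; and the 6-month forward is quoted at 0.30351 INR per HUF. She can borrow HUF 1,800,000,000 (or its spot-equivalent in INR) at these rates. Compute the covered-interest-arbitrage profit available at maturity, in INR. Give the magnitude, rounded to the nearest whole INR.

INR 8,921,384

T = 6/12 years.
Keep in HUF, deliver into the forward: 1,800,000,000·1.04235310716·0.30351 = INR 569,456,264.80.
Swap to INR now, deposit: 1,800,000,000·0.29807·1.04474877363 = INR 560,534,880.52.
The quoted forward overvalues HUF, so borrow INR, buy HUF at spot, deposit the HUF at 8.65%, and sell the proceeds forward at 0.30351.
The gap between the two covered legs is INR 8,921,384.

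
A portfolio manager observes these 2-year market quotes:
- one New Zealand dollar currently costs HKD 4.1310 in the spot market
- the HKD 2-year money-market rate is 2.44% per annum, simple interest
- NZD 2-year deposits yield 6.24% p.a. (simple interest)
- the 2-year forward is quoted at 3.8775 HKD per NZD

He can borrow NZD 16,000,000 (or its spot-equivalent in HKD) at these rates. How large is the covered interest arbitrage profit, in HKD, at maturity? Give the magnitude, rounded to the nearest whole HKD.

HKD 461,107

T = 2 years.
Invest the NZD and cover forward: 16,000,000 × 1.124800 × 3.8775 = HKD 69,782,592.00.
Convert at spot and invest in HKD: 16,000,000 × 4.1310 × 1.048800 = HKD 69,321,484.80.
The quoted forward overvalues NZD, so borrow HKD, buy NZD at spot, deposit the NZD at 6.24%, and sell the proceeds forward at 3.8775.
Profit = 69,782,592.00 − 69,321,484.80 = HKD 461,107.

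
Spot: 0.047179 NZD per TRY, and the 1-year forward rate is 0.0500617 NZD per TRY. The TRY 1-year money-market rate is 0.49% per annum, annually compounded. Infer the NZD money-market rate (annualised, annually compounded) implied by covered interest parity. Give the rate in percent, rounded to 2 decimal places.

T = 1 year.
F/S = 0.0500617/0.047179 = 1.0611013 = (growth of NZD) / (growth of TRY).
The TRY side grows by (1 + 0.0049)^1 = 1.004900.
That pins the NZD growth at 1.0663007.
r = 1.0663007^(1/1) − 1 = 0.066301 → 6.63%.

6.63%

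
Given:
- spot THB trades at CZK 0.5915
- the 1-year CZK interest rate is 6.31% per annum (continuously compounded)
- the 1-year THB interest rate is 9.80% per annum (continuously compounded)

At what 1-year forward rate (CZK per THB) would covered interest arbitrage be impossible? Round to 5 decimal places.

0.57121

T = 1 year.
CZK growth factor: e^(0.0631×1) = 1.0651333.
Growth of 1 THB over T: e^(0.0980×1) = 1.1029628.
CIP: F = S · (grow CZK)/(grow THB) = 0.5915 × 1.0651333/1.1029628 = 0.5712127 CZK per THB.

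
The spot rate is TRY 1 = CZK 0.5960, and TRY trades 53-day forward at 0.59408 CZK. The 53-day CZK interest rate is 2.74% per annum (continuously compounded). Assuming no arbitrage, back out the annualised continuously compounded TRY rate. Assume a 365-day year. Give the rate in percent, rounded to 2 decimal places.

T = 53/365 years.
By CIP, F/S equals the CZK-to-TRY growth ratio: 0.59408/0.596 = 0.9967785.
CZK growth factor: e^(0.0274×53/365) = 1.0039866.
So the TRY growth factor = 1.0072314.
r = ln(1.0072314)/(53/365) = 0.049622 → 4.96%.

4.96%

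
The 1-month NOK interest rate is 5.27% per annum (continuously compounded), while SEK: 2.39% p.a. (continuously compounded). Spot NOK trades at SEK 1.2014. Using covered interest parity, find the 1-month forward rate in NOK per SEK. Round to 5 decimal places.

0.83436

T = 1/12 years.
SEK growth factor: e^(0.0239×1/12) = 1.0019937.
Growth of 1 NOK over T: e^(0.0527×1/12) = 1.0044013.
So F = 1.2014 × 1.0019937 / 1.0044013 = 1.198520 (SEK/NOK).
Invert for NOK per SEK: 1 / 1.198520 = 0.83436.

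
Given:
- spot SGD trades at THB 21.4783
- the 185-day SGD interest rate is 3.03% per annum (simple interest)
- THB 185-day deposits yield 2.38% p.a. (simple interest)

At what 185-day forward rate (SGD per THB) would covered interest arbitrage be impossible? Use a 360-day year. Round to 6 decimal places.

T = 185/360 years.
Growth of 1 THB over T: 1 + 0.0238×185/360 = 1.0122306.
SGD accumulates by 1 + 0.0303×185/360 = 1.0155708.
Forward (THB per SGD) = 21.4783 × 1.0122306 / 1.0155708 = 21.40766.
Quoted the other way: 1/21.40766 = 0.046712 SGD per THB.

0.046712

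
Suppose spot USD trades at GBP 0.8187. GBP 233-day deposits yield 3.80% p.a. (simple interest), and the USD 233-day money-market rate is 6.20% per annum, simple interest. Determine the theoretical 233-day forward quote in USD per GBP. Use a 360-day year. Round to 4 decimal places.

1.2400

T = 233/360 years.
Growth of 1 GBP over T: 1 + 0.0380×233/360 = 1.0245944.
USD growth factor: 1 + 0.0620×233/360 = 1.0401278.
Forward (GBP per USD) = 0.8187 × 1.0245944 / 1.0401278 = 0.8064734.
Quoted the other way: 1/0.8064734 = 1.2400 USD per GBP.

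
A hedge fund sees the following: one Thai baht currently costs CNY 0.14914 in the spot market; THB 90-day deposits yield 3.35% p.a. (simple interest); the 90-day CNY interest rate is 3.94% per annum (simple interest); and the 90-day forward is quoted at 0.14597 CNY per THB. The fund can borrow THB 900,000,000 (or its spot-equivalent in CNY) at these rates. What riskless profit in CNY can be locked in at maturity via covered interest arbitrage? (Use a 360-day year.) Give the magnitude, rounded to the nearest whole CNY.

CNY 3,074,877

T = 90/360 years.
Keep in THB, deliver into the forward: 900,000,000·1.008375·0.14597 = CNY 132,473,248.88.
Swap to CNY now, deposit: 900,000,000·0.14914·1.009850 = CNY 135,548,126.10.
The quoted forward undervalues THB, so borrow THB, convert to CNY at spot, deposit the CNY at 3.94%, and buy THB forward at 0.14597 to cover the loan.
Arbitrage profit = |132,473,248.88 − 135,548,126.10| = CNY 3,074,877.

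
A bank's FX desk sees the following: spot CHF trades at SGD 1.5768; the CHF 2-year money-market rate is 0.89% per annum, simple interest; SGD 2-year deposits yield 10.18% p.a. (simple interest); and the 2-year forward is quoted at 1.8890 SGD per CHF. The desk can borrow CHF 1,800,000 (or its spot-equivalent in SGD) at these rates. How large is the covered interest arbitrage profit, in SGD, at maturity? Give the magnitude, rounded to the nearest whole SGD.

T = 2 years.
Route A — deposit CHF, sell forward: 1,800,000 × 1.017800 × 1.8890 = SGD 3,460,723.56.
Route B — convert at spot, deposit SGD: 1,800,000 × 1.5768 × 1.203600 = SGD 3,416,105.66.
The quoted forward overvalues CHF, so borrow SGD, buy CHF at spot, deposit the CHF at 0.89%, and sell the proceeds forward at 1.8890.
Arbitrage profit = |3,460,723.56 − 3,416,105.66| = SGD 44,618.

SGD 44,618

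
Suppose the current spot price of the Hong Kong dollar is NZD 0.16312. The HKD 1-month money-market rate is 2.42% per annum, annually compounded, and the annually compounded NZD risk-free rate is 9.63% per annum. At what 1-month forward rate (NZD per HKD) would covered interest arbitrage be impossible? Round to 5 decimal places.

T = 1/12 years.
NZD accumulates by (1 + 0.0963)^(1/12) = 1.0076912.
HKD growth factor: (1 + 0.0242)^(1/12) = 1.0019946.
CIP: F = S · (grow NZD)/(grow HKD) = 0.16312 × 1.0076912/1.0019946 = 0.1640474 NZD per HKD.

0.16405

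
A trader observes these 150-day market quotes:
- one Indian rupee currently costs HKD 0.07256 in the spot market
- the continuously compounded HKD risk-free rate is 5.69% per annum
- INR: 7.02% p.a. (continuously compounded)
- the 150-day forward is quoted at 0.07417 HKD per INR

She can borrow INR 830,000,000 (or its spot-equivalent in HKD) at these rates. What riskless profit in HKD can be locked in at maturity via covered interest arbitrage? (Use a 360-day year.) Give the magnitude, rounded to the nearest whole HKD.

T = 150/360 years.
Keep in INR, deliver into the forward: 830,000,000·1.0296819828·0.07417 = HKD 63,388,355.51.
Swap to HKD now, deposit: 830,000,000·0.07256·1.0239916101 = HKD 61,669,689.92.
The quoted forward overvalues INR, so borrow HKD, buy INR at spot, deposit the INR at 7.02%, and sell the proceeds forward at 0.07417.
Arbitrage profit = |63,388,355.51 − 61,669,689.92| = HKD 1,718,666.

HKD 1,718,666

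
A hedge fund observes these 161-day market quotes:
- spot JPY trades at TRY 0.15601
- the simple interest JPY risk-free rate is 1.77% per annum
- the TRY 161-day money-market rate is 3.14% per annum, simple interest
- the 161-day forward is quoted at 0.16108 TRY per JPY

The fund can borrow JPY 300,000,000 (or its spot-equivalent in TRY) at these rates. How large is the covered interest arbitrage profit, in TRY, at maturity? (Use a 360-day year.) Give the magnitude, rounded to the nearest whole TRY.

T = 161/360 years.
Route A — deposit JPY, sell forward: 300,000,000 × 1.0079158333 × 0.16108 = TRY 48,706,524.73.
Route B — convert at spot, deposit TRY: 300,000,000 × 0.15601 × 1.0140427778 = TRY 47,460,244.13.
The quoted forward overvalues JPY, so borrow TRY, buy JPY at spot, deposit the JPY at 1.77%, and sell the proceeds forward at 0.16108.
Profit = 48,706,524.73 − 47,460,244.13 = TRY 1,246,281.

TRY 1,246,281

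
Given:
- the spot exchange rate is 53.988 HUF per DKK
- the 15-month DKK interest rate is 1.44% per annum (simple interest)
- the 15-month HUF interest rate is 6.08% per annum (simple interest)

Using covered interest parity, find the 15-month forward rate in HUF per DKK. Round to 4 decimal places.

T = 15/12 years.
HUF growth factor: 1 + 0.0608×15/12 = 1.076000.
DKK accumulates by 1 + 0.0144×15/12 = 1.018000.
So F = 53.988 × 1.076000 / 1.018000 = 57.063937 (HUF/DKK).

57.0639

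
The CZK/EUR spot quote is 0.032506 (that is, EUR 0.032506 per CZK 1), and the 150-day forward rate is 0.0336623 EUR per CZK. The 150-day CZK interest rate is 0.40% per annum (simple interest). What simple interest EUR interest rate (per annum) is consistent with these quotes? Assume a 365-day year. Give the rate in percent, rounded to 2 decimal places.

9.07%

T = 150/365 years.
By CIP, F/S equals the EUR-to-CZK growth ratio: 0.0336623/0.032506 = 1.0355719.
CZK growth factor: 1 + 0.0040×150/365 = 1.0016438.
Hence g_EUR = 1.0372742.
r = (1.0372742 − 1)/(150/365) = 0.090701 → 9.07%.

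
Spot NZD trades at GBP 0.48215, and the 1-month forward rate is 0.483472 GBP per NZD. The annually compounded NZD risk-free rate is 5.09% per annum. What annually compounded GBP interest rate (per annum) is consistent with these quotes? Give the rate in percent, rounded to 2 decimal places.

8.60%

T = 1/12 years.
CIP gives F = S · g_GBP/g_NZD, so g_GBP/g_NZD = 0.483472/0.48215 = 1.0027419.
NZD growth factor: (1 + 0.0509)^(1/12) = 1.0041458.
So the GBP growth factor = 1.0068991.
Annualise: 1.0068991^(12/1) − 1 = 0.086004 = 8.60%.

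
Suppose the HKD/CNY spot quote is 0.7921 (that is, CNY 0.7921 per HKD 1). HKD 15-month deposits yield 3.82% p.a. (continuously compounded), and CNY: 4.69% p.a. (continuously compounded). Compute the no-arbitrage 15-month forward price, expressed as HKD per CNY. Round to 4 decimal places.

T = 15/12 years.
Growth of 1 CNY over T: e^(0.0469×15/12) = 1.0603775.
Growth of 1 HKD over T: e^(0.0382×15/12) = 1.0489084.
CIP: F = S · (grow CNY)/(grow HKD) = 0.7921 × 1.0603775/1.0489084 = 0.8007611 CNY per HKD.
Quoted the other way: 1/0.8007611 = 1.2488 HKD per CNY.

1.2488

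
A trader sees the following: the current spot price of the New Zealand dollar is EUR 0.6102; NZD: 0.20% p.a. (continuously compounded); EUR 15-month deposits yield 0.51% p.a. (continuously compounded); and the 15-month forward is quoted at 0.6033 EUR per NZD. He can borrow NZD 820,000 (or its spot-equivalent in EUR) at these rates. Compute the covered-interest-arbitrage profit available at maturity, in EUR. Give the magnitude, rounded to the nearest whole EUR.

T = 15/12 years.
Keep in NZD, deliver into the forward: 820,000·1.00250313·0.6033 = EUR 495,944.31.
Swap to EUR now, deposit: 820,000·0.6102·1.00639536 = EUR 503,564.01.
The quoted forward undervalues NZD, so borrow NZD, convert to EUR at spot, deposit the EUR at 0.51%, and buy NZD forward at 0.6033 to cover the loan.
Arbitrage profit = |495,944.31 − 503,564.01| = EUR 7,620.

EUR 7,620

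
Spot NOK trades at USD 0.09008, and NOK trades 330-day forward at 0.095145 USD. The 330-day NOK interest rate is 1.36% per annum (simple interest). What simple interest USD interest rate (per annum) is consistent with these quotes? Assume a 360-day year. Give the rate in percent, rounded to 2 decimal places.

7.57%

T = 330/360 years.
F/S = 0.095145/0.09008 = 1.0562278 = (growth of USD) / (growth of NOK).
NOK growth factor: 1 + 0.0136×330/360 = 1.0124667.
That pins the USD growth at 1.0693955.
r = (1.0693955 − 1)/(330/360) = 0.075704 → 7.57%.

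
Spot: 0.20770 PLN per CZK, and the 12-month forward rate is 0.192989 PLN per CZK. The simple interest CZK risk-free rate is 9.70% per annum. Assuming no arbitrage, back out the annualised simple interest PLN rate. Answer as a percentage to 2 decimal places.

T = 1 year.
By CIP, F/S equals the PLN-to-CZK growth ratio: 0.192989/0.2077 = 0.9291719.
CZK growth factor: 1 + 0.0970×1 = 1.097000.
So the PLN growth factor = 1.0193016.
r = (1.0193016 − 1)/1 = 0.019302 → 1.93%.

1.93%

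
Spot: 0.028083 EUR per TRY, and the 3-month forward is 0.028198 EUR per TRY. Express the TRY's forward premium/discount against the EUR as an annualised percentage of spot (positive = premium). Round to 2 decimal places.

T = 3/12 years.
Period premium: (0.028198 − 0.028083)/0.028083 = 0.0040950.
×(1/T) gives 1.64% p.a.

+1.64%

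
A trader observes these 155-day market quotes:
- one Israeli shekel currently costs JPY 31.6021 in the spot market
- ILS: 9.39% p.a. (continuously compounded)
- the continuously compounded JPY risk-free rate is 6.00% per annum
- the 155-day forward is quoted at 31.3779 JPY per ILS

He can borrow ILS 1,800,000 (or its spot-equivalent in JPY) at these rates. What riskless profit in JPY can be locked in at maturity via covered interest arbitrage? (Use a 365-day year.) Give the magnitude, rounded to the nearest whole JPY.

JPY 426,124

T = 155/365 years.
Invest the ILS and cover forward: 1,800,000 × 1.0406810374 × 31.3779 = JPY 58,777,893.94.
Convert at spot and invest in JPY: 1,800,000 × 31.6021 × 1.0258068278 = JPY 58,351,769.92.
The quoted forward overvalues ILS, so borrow JPY, buy ILS at spot, deposit the ILS at 9.39%, and sell the proceeds forward at 31.3779.
Arbitrage profit = |58,777,893.94 − 58,351,769.92| = JPY 426,124.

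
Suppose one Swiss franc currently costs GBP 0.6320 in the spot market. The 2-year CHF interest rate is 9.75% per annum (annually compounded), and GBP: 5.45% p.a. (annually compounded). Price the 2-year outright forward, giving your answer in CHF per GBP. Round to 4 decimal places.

1.7140

T = 2 years.
GBP accumulates by (1 + 0.0545)^2 = 1.1119702.
Growth of 1 CHF over T: (1 + 0.0975)^2 = 1.2045062.
Forward (GBP per CHF) = 0.632 × 1.1119702 / 1.2045062 = 0.5834467.
Invert for CHF per GBP: 1 / 0.5834467 = 1.7140.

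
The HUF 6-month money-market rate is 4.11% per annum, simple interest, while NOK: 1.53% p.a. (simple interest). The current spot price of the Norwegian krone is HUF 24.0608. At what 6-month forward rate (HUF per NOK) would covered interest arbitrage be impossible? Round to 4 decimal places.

24.3688

T = 6/12 years.
HUF accumulates by 1 + 0.0411×6/12 = 1.020550.
NOK accumulates by 1 + 0.0153×6/12 = 1.007650.
So F = 24.0608 × 1.020550 / 1.007650 = 24.368828 (HUF/NOK).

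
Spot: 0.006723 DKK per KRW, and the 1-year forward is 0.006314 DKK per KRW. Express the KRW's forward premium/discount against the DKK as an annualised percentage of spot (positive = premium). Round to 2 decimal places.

-6.08%

T = 1 year.
Period premium: (0.006314 − 0.006723)/0.006723 = -0.0608359.
Annualise by dividing by T: -0.0608359 / 1 = -0.060836 → -6.08%.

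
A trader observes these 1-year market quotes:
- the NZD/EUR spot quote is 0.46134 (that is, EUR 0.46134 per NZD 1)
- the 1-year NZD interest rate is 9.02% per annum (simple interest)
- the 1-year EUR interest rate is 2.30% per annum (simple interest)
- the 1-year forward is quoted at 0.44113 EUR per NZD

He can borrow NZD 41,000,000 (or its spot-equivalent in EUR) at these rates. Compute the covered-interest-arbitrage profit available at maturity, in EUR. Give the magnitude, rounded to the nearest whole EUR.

T = 1 year.
Keep in NZD, deliver into the forward: 41,000,000·1.090200·0.44113 = EUR 19,717,716.97.
Swap to EUR now, deposit: 41,000,000·0.46134·1.023000 = EUR 19,349,983.62.
The quoted forward overvalues NZD, so borrow EUR, buy NZD at spot, deposit the NZD at 9.02%, and sell the proceeds forward at 0.44113.
The gap between the two covered legs is EUR 367,733.

EUR 367,733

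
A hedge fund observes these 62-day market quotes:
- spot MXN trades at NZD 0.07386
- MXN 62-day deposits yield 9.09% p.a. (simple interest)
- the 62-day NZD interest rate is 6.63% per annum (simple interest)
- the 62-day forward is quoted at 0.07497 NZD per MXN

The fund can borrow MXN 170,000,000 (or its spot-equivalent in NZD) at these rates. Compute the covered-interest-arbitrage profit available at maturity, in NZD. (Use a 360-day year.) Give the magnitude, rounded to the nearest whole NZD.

T = 62/360 years.
Keep in MXN, deliver into the forward: 170,000,000·1.015655·0.07497 = NZD 12,944,421.41.
Swap to NZD now, deposit: 170,000,000·0.07386·1.0114183333 = NZD 12,699,570.88.
The quoted forward overvalues MXN, so borrow NZD, buy MXN at spot, deposit the MXN at 9.09%, and sell the proceeds forward at 0.07497.
The gap between the two covered legs is NZD 244,851.

NZD 244,851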